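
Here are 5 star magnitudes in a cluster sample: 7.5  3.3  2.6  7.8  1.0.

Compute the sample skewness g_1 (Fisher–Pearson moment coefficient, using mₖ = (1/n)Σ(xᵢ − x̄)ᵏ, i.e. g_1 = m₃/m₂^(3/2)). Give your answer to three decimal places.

0.179

x̄ = (7.5 + 3.3 + 2.6 + 7.8 + 1.0) / 5 = 4.4400
deviations (xᵢ − x̄): 3.0600, -1.1400, -1.8400, 3.3600, -3.4400
Σ(xᵢ − x̄)² = 37.1720 ⇒ m₂ = 37.1720/5 = 7.43440
Σ(xᵢ − x̄)³ = 18.1670 ⇒ m₃ = 18.1670/5 = 3.63341
m₂^(3/2) = 7.43440^(1.5) = 20.27071
g_1 = m₃ / m₂^(3/2) = 3.63341 / 20.27071 ≈ 0.179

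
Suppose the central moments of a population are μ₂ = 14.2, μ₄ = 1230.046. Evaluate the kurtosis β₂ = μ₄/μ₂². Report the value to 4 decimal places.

μ₂² = 14.2² = 201.64000
μ₄/μ₂² = 1230.046 / 201.64000 = 6.10021
β₂ ≈ 6.1002

6.1002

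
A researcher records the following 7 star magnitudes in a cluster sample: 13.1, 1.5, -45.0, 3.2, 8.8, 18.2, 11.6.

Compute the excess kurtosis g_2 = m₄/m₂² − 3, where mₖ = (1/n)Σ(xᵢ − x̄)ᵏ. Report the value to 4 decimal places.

x̄ = 1.6286
Σ(xᵢ − x̄)² = 2733.7743 ⇒ m₂ = 390.53918
Σ(xᵢ − x̄)⁴ = 4832514.6454 ⇒ m₄ = 690359.23506
m₂² = 152520.85398
g_2 = m₄/m₂² − 3 = 4.52633 − 3 ≈ 1.5263

1.5263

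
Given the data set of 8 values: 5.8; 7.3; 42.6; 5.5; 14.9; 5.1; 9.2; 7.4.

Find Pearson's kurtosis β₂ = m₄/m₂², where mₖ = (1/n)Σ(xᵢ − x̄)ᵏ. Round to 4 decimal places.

x̄ = 12.2250
Σ(xᵢ − x̄)² = 1123.7550 ⇒ m₂ = 140.46937
Σ(xᵢ − x̄)⁴ = 858857.5785 ⇒ m₄ = 107357.19731
m₂² = 19731.64531
β₂ = m₄/m₂² = 107357.19731 / 19731.64531 ≈ 5.4409

5.4409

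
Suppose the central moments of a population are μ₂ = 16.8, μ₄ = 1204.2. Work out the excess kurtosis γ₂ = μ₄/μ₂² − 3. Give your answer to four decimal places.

μ₂² = 16.8² = 282.24000
μ₄/μ₂² = 1204.2 / 282.24000 = 4.26658
γ₂ = 4.26658 − 3 ≈ 1.2666

1.2666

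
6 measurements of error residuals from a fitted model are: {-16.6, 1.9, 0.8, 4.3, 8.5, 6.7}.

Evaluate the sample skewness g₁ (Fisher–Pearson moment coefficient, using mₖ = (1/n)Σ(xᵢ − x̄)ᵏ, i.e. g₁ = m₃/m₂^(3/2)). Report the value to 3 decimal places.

-1.393

x̄ = (-16.6 + 1.9 + 0.8 + 4.3 + 8.5 + 6.7) / 6 = 0.9333
deviations (xᵢ − x̄): -17.5333, 0.9667, -0.1333, 3.3667, 7.5667, 5.7667
Σ(xᵢ − x̄)² = 410.2133 ⇒ m₂ = 410.2133/6 = 68.36889
Σ(xᵢ − x̄)³ = -4726.0056 ⇒ m₃ = -4726.0056/6 = -787.66759
m₂^(3/2) = 68.36889^(1.5) = 565.31145
g₁ = m₃ / m₂^(3/2) = -787.66759 / 565.31145 ≈ -1.393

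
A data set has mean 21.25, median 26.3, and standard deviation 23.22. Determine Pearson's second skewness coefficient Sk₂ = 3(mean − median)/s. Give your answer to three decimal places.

-0.652

Sk₂ = 3(21.25 − 26.3) / 23.22 = 3 × -5.0500 / 23.22
    = -15.1500 / 23.22 ≈ -0.652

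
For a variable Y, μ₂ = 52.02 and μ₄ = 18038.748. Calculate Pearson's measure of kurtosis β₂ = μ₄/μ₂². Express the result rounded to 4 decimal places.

6.6660

μ₂² = 52.02² = 2706.08040
μ₄/μ₂² = 18038.748 / 2706.08040 = 6.66601
β₂ ≈ 6.6660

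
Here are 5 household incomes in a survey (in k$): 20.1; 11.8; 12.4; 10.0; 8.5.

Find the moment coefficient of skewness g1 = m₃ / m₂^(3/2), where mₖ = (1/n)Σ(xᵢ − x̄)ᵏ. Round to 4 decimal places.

x̄ = (20.1 + 11.8 + 12.4 + 10.0 + 8.5) / 5 = 12.5600
deviations (xᵢ − x̄): 7.5400, -0.7600, -0.1600, -2.5600, -4.0600
Σ(xᵢ − x̄)² = 80.4920 ⇒ m₂ = 80.4920/5 = 16.09840
Σ(xᵢ − x̄)³ = 344.5174 ⇒ m₃ = 344.5174/5 = 68.90347
m₂^(3/2) = 16.09840^(1.5) = 64.59131
g1 = m₃ / m₂^(3/2) = 68.90347 / 64.59131 ≈ 1.0668

1.0668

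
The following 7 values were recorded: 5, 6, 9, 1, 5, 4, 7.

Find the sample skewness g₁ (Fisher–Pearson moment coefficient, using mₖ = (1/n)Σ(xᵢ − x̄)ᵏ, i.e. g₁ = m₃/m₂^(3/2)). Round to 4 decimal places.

-0.2801

x̄ = (5 + 6 + 9 + 1 + 5 + 4 + 7) / 7 = 5.2857
deviations (xᵢ − x̄): -0.2857, 0.7143, 3.7143, -4.2857, -0.2857, -1.2857, 1.7143
Σ(xᵢ − x̄)² = 37.4286 ⇒ m₂ = 37.4286/7 = 5.34694
Σ(xᵢ − x̄)³ = -24.2449 ⇒ m₃ = -24.2449/7 = -3.46356
m₂^(3/2) = 5.34694^(1.5) = 12.36397
g₁ = m₃ / m₂^(3/2) = -3.46356 / 12.36397 ≈ -0.2801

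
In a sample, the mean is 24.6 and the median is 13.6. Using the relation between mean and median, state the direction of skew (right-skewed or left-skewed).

right-skewed

mean − median = 24.6 − 13.6 = 11.0
mean > median ⇒ the longer tail is on the right ⇒ right-skewed (positively skewed).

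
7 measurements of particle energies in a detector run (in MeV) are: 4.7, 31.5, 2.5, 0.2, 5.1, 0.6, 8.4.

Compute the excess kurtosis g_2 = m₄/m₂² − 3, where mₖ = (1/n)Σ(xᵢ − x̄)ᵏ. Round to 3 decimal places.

1.556

x̄ = 7.5714
Σ(xᵢ − x̄)² = 716.2743 ⇒ m₂ = 102.32490
Σ(xᵢ − x̄)⁴ = 333925.7837 ⇒ m₄ = 47703.68338
m₂² = 10470.38474
g_2 = m₄/m₂² − 3 = 4.55606 − 3 ≈ 1.556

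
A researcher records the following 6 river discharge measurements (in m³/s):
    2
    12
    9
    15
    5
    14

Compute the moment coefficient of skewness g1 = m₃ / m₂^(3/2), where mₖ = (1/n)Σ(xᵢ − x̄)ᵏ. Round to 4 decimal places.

-0.3811

x̄ = (2 + 12 + 9 + 15 + 5 + 14) / 6 = 9.5000
deviations (xᵢ − x̄): -7.5000, 2.5000, -0.5000, 5.5000, -4.5000, 4.5000
Σ(xᵢ − x̄)² = 133.5000 ⇒ m₂ = 133.5000/6 = 22.25000
Σ(xᵢ − x̄)³ = -240.0000 ⇒ m₃ = -240.0000/6 = -40.00000
m₂^(3/2) = 22.25000^(1.5) = 104.95304
g1 = m₃ / m₂^(3/2) = -40.00000 / 104.95304 ≈ -0.3811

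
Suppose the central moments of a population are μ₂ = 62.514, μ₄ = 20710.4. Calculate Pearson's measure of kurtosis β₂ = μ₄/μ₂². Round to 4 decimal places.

5.2995

μ₂² = 62.514² = 3908.00020
μ₄/μ₂² = 20710.4 / 3908.00020 = 5.29949
β₂ ≈ 5.2995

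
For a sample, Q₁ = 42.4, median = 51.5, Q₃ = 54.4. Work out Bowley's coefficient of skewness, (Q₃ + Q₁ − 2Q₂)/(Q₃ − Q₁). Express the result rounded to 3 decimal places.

-0.517

numerator: Q₃ + Q₁ − 2Q₂ = 54.4 + 42.4 − 2×51.5 = -6.2000
denominator: Q₃ − Q₁ = 54.4 − 42.4 = 12.0000
Bowley skewness = -6.2000 / 12.0000 ≈ -0.517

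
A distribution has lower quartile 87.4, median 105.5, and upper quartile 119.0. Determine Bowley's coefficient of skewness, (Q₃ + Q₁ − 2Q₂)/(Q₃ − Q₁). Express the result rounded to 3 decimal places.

numerator: Q₃ + Q₁ − 2Q₂ = 119.0 + 87.4 − 2×105.5 = -4.6000
denominator: Q₃ − Q₁ = 119.0 − 87.4 = 31.6000
Bowley skewness = -4.6000 / 31.6000 ≈ -0.146

-0.146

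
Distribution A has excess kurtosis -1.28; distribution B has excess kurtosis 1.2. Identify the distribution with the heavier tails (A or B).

Higher excess kurtosis ⇒ heavier tails relative to the normal distribution.
-1.28 vs 1.2: the larger is 1.2, so B has heavier tails. (B is leptokurtic — heavier-than-normal tails; the other is platykurtic.)

B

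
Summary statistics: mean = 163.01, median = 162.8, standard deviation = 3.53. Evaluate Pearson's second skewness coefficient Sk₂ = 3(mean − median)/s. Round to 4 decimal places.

Sk₂ = 3(163.01 − 162.8) / 3.53 = 3 × 0.2100 / 3.53
    = 0.6300 / 3.53 ≈ 0.1785

0.1785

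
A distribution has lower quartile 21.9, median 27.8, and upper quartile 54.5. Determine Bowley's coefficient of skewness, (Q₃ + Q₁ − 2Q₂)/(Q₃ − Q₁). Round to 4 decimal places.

0.6380

numerator: Q₃ + Q₁ − 2Q₂ = 54.5 + 21.9 − 2×27.8 = 20.8000
denominator: Q₃ − Q₁ = 54.5 − 21.9 = 32.6000
Bowley skewness = 20.8000 / 32.6000 ≈ 0.6380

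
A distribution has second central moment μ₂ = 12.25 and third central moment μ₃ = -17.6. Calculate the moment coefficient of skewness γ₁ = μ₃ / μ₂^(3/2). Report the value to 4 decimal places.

-0.4105

σ = √μ₂ = √12.25 = 3.50000
σ³ = μ₂^(3/2) = 42.87500
γ₁ = μ₃/σ³ = -17.6 / 42.87500 ≈ -0.4105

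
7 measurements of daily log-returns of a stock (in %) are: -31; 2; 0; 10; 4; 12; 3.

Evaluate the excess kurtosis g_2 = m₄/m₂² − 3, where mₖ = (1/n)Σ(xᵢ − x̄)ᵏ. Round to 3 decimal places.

x̄ = 0.0000
Σ(xᵢ − x̄)² = 1234.0000 ⇒ m₂ = 176.28571
Σ(xᵢ − x̄)⁴ = 954610.0000 ⇒ m₄ = 136372.85714
m₂² = 31076.65306
g_2 = m₄/m₂² − 3 = 4.38827 − 3 ≈ 1.388

1.388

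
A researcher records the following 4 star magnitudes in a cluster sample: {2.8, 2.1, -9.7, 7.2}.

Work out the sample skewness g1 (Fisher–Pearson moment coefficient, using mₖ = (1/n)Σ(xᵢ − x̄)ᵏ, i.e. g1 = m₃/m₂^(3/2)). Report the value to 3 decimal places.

-0.806

x̄ = (2.8 + 2.1 - 9.7 + 7.2) / 4 = 0.6000
deviations (xᵢ − x̄): 2.2000, 1.5000, -10.3000, 6.6000
Σ(xᵢ − x̄)² = 156.7400 ⇒ m₂ = 156.7400/4 = 39.18500
Σ(xᵢ − x̄)³ = -791.2080 ⇒ m₃ = -791.2080/4 = -197.80200
m₂^(3/2) = 39.18500^(1.5) = 245.28996
g1 = m₃ / m₂^(3/2) = -197.80200 / 245.28996 ≈ -0.806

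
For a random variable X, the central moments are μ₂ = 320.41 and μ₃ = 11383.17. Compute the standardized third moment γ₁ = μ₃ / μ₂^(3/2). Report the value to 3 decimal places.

1.985

σ = √μ₂ = √320.41 = 17.90000
σ³ = μ₂^(3/2) = 5735.33900
γ₁ = μ₃/σ³ = 11383.17 / 5735.33900 ≈ 1.985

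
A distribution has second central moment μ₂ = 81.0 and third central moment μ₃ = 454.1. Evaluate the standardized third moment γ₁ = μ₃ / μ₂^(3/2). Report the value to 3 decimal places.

σ = √μ₂ = √81.0 = 9.00000
σ³ = μ₂^(3/2) = 729.00000
γ₁ = μ₃/σ³ = 454.1 / 729.00000 ≈ 0.623

0.623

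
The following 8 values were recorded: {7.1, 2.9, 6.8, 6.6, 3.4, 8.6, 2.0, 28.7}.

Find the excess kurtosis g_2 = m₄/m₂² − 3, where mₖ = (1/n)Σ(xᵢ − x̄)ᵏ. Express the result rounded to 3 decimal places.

x̄ = 8.2625
Σ(xᵢ − x̄)² = 515.6787 ⇒ m₂ = 64.45984
Σ(xᵢ − x̄)⁴ = 177404.2520 ⇒ m₄ = 22175.53150
m₂² = 4155.07146
g_2 = m₄/m₂² − 3 = 5.33698 − 3 ≈ 2.337

2.337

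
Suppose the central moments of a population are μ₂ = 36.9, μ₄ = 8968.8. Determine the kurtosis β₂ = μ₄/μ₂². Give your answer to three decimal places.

6.587

μ₂² = 36.9² = 1361.61000
μ₄/μ₂² = 8968.8 / 1361.61000 = 6.58691
β₂ ≈ 6.587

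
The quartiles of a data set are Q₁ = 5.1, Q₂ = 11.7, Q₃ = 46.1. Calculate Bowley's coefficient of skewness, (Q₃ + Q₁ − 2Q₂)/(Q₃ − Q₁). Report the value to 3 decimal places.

numerator: Q₃ + Q₁ − 2Q₂ = 46.1 + 5.1 − 2×11.7 = 27.8000
denominator: Q₃ − Q₁ = 46.1 − 5.1 = 41.0000
Bowley skewness = 27.8000 / 41.0000 ≈ 0.678

0.678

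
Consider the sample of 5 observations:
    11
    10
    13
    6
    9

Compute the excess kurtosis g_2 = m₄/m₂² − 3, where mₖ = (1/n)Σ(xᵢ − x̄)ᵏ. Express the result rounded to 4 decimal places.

x̄ = 9.8000
Σ(xᵢ − x̄)² = 26.8000 ⇒ m₂ = 5.36000
Σ(xᵢ − x̄)⁴ = 315.8560 ⇒ m₄ = 63.17120
m₂² = 28.72960
g_2 = m₄/m₂² − 3 = 2.19882 − 3 ≈ -0.8012

-0.8012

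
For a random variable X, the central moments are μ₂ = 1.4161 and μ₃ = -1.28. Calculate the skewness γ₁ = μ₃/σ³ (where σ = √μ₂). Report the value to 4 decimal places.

σ = √μ₂ = √1.4161 = 1.19000
σ³ = μ₂^(3/2) = 1.68516
γ₁ = μ₃/σ³ = -1.28 / 1.68516 ≈ -0.7596

-0.7596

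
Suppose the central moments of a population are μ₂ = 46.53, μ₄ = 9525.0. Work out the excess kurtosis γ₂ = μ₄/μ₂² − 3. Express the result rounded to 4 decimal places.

1.3995

μ₂² = 46.53² = 2165.04090
μ₄/μ₂² = 9525.0 / 2165.04090 = 4.39945
γ₂ = 4.39945 − 3 ≈ 1.3995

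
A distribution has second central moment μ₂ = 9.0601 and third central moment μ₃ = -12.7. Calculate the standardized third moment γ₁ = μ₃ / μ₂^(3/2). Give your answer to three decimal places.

σ = √μ₂ = √9.0601 = 3.01000
σ³ = μ₂^(3/2) = 27.27090
γ₁ = μ₃/σ³ = -12.7 / 27.27090 ≈ -0.466

-0.466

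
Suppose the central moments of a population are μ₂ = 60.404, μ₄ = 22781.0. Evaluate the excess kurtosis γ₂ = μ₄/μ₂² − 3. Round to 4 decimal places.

μ₂² = 60.404² = 3648.64322
μ₄/μ₂² = 22781.0 / 3648.64322 = 6.24369
γ₂ = 6.24369 − 3 ≈ 3.2437

3.2437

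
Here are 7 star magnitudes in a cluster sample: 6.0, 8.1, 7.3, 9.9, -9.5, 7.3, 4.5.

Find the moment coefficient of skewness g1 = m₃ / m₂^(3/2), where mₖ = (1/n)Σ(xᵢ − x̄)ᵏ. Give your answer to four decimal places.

x̄ = (6.0 + 8.1 + 7.3 + 9.9 - 9.5 + 7.3 + 4.5) / 7 = 4.8000
deviations (xᵢ − x̄): 1.2000, 3.3000, 2.5000, 5.1000, -14.3000, 2.5000, -0.3000
Σ(xᵢ − x̄)² = 255.4200 ⇒ m₂ = 255.4200/7 = 36.48857
Σ(xᵢ − x̄)³ = -2722.6680 ⇒ m₃ = -2722.6680/7 = -388.95257
m₂^(3/2) = 36.48857^(1.5) = 220.41203
g1 = m₃ / m₂^(3/2) = -388.95257 / 220.41203 ≈ -1.7647

-1.7647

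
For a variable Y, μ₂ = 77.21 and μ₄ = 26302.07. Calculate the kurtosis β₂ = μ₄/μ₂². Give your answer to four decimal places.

μ₂² = 77.21² = 5961.38410
μ₄/μ₂² = 26302.07 / 5961.38410 = 4.41207
β₂ ≈ 4.4121

4.4121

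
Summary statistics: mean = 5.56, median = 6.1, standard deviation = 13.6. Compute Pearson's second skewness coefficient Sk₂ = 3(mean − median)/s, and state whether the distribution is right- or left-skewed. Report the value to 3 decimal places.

Sk₂ = 3(5.56 − 6.1) / 13.6 = 3 × -0.5400 / 13.6
    = -1.6200 / 13.6 ≈ -0.119
Sk₂ < 0 ⇒ mean < median ⇒ left-skewed (negative skew).

-0.119, left-skewed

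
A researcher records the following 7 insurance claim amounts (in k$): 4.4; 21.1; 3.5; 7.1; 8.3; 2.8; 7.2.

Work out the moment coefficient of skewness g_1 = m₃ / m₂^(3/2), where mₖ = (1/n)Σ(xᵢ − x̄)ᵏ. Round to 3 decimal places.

1.583

x̄ = (4.4 + 21.1 + 3.5 + 7.1 + 8.3 + 2.8 + 7.2) / 7 = 7.7714
deviations (xᵢ − x̄): -3.3714, 13.3286, -4.2714, -0.6714, 0.5286, -4.9714, -0.5714
Σ(xᵢ − x̄)² = 233.0343 ⇒ m₂ = 233.0343/7 = 33.29061
Σ(xᵢ − x̄)³ = 2128.3665 ⇒ m₃ = 2128.3665/7 = 304.05236
m₂^(3/2) = 33.29061^(1.5) = 192.08023
g_1 = m₃ / m₂^(3/2) = 304.05236 / 192.08023 ≈ 1.583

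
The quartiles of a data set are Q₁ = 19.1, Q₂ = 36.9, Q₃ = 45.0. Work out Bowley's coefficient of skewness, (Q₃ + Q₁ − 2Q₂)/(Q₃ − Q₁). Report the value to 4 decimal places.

-0.3745

numerator: Q₃ + Q₁ − 2Q₂ = 45.0 + 19.1 − 2×36.9 = -9.7000
denominator: Q₃ − Q₁ = 45.0 − 19.1 = 25.9000
Bowley skewness = -9.7000 / 25.9000 ≈ -0.3745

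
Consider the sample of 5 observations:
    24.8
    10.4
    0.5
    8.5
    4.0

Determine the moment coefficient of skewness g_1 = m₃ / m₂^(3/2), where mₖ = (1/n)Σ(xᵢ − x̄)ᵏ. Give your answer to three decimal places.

x̄ = (24.8 + 10.4 + 0.5 + 8.5 + 4.0) / 5 = 9.6400
deviations (xᵢ − x̄): 15.1600, 0.7600, -9.1400, -1.1400, -5.6400
Σ(xᵢ − x̄)² = 347.0520 ⇒ m₂ = 347.0520/5 = 69.41040
Σ(xᵢ − x̄)³ = 2540.1554 ⇒ m₃ = 2540.1554/5 = 508.03109
m₂^(3/2) = 69.41040^(1.5) = 578.27820
g_1 = m₃ / m₂^(3/2) = 508.03109 / 578.27820 ≈ 0.879

0.879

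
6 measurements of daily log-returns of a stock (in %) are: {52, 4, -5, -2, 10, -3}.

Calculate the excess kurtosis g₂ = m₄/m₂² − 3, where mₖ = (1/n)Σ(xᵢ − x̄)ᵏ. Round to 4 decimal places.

0.7369

x̄ = 9.3333
Σ(xᵢ − x̄)² = 2335.3333 ⇒ m₂ = 389.22222
Σ(xᵢ − x̄)⁴ = 3396670.4444 ⇒ m₄ = 566111.74074
m₂² = 151493.93827
g₂ = m₄/m₂² − 3 = 3.73686 − 3 ≈ 0.7369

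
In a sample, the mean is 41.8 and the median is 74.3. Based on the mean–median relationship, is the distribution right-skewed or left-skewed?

left-skewed

mean − median = 41.8 − 74.3 = -32.5
mean < median ⇒ the longer tail is on the left ⇒ left-skewed (negatively skewed).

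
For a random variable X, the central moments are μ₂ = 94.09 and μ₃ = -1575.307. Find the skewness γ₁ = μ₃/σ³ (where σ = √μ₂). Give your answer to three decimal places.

-1.726

σ = √μ₂ = √94.09 = 9.70000
σ³ = μ₂^(3/2) = 912.67300
γ₁ = μ₃/σ³ = -1575.307 / 912.67300 ≈ -1.726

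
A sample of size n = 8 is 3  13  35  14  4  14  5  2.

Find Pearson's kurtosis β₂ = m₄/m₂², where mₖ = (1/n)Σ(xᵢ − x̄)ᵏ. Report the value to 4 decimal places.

x̄ = 11.2500
Σ(xᵢ − x̄)² = 827.5000 ⇒ m₂ = 103.43750
Σ(xᵢ − x̄)⁴ = 334532.4063 ⇒ m₄ = 41816.55078
m₂² = 10699.31641
β₂ = m₄/m₂² = 41816.55078 / 10699.31641 ≈ 3.9083

3.9083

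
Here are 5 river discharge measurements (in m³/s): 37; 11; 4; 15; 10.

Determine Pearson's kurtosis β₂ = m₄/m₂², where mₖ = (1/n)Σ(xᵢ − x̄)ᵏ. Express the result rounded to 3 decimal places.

2.832

x̄ = 15.4000
Σ(xᵢ − x̄)² = 645.2000 ⇒ m₂ = 129.04000
Σ(xᵢ − x̄)⁴ = 235792.9760 ⇒ m₄ = 47158.59520
m₂² = 16651.32160
β₂ = m₄/m₂² = 47158.59520 / 16651.32160 ≈ 2.832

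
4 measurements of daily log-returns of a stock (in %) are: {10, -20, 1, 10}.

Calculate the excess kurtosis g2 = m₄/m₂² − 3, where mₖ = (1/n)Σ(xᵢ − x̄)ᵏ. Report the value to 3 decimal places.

-0.936

x̄ = 0.2500
Σ(xᵢ − x̄)² = 600.7500 ⇒ m₂ = 150.18750
Σ(xᵢ − x̄)⁴ = 186225.3281 ⇒ m₄ = 46556.33203
m₂² = 22556.28516
g2 = m₄/m₂² − 3 = 2.06401 − 3 ≈ -0.936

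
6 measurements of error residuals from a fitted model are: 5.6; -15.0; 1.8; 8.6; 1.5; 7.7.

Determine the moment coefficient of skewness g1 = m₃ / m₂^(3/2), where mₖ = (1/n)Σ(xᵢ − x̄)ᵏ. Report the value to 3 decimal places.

-1.352

x̄ = (5.6 - 15.0 + 1.8 + 8.6 + 1.5 + 7.7) / 6 = 1.7000
deviations (xᵢ − x̄): 3.9000, -16.7000, 0.1000, 6.9000, -0.2000, 6.0000
Σ(xᵢ − x̄)² = 377.7600 ⇒ m₂ = 377.7600/6 = 62.96000
Σ(xᵢ − x̄)³ = -4053.6420 ⇒ m₃ = -4053.6420/6 = -675.60700
m₂^(3/2) = 62.96000^(1.5) = 499.57084
g1 = m₃ / m₂^(3/2) = -675.60700 / 499.57084 ≈ -1.352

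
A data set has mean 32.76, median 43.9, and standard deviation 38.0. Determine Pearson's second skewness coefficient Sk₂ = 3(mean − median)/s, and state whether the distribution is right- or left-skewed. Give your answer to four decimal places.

Sk₂ = 3(32.76 − 43.9) / 38.0 = 3 × -11.1400 / 38.0
    = -33.4200 / 38.0 ≈ -0.8795
Sk₂ < 0 ⇒ mean < median ⇒ left-skewed (negative skew).

-0.8795, left-skewed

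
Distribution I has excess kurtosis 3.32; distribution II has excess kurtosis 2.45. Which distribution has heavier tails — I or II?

Higher excess kurtosis ⇒ heavier tails relative to the normal distribution.
3.32 vs 2.45: the larger is 3.32, so I has heavier tails.

I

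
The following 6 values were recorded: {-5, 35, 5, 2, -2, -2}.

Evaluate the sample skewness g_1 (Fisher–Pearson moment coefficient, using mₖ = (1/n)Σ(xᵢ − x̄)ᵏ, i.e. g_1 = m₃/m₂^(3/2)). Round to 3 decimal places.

x̄ = (-5 + 35 + 5 + 2 - 2 - 2) / 6 = 5.5000
deviations (xᵢ − x̄): -10.5000, 29.5000, -0.5000, -3.5000, -7.5000, -7.5000
Σ(xᵢ − x̄)² = 1105.5000 ⇒ m₂ = 1105.5000/6 = 184.25000
Σ(xᵢ − x̄)³ = 23628.0000 ⇒ m₃ = 23628.0000/6 = 3938.00000
m₂^(3/2) = 184.25000^(1.5) = 2500.98591
g_1 = m₃ / m₂^(3/2) = 3938.00000 / 2500.98591 ≈ 1.575

1.575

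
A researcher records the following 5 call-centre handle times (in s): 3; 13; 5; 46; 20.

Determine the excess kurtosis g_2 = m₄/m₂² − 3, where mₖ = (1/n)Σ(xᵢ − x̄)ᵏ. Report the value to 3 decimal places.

-0.466

x̄ = 17.4000
Σ(xᵢ − x̄)² = 1205.2000 ⇒ m₂ = 241.04000
Σ(xᵢ − x̄)⁴ = 736119.3760 ⇒ m₄ = 147223.87520
m₂² = 58100.28160
g_2 = m₄/m₂² − 3 = 2.53396 − 3 ≈ -0.466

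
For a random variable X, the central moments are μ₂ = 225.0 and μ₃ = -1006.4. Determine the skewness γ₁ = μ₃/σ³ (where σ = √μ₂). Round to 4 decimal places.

-0.2982

σ = √μ₂ = √225.0 = 15.00000
σ³ = μ₂^(3/2) = 3375.00000
γ₁ = μ₃/σ³ = -1006.4 / 3375.00000 ≈ -0.2982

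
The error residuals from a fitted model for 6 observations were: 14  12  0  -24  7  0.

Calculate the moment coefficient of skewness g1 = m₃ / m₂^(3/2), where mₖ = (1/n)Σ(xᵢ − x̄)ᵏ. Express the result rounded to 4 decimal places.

x̄ = (14 + 12 + 0 - 24 + 7 + 0) / 6 = 1.5000
deviations (xᵢ − x̄): 12.5000, 10.5000, -1.5000, -25.5000, 5.5000, -1.5000
Σ(xᵢ − x̄)² = 951.5000 ⇒ m₂ = 951.5000/6 = 158.58333
Σ(xᵢ − x̄)³ = -13311.0000 ⇒ m₃ = -13311.0000/6 = -2218.50000
m₂^(3/2) = 158.58333^(1.5) = 1997.03793
g1 = m₃ / m₂^(3/2) = -2218.50000 / 1997.03793 ≈ -1.1109

-1.1109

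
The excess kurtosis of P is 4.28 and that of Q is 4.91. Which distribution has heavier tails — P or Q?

Q

Higher excess kurtosis ⇒ heavier tails relative to the normal distribution.
4.28 vs 4.91: the larger is 4.91, so Q has heavier tails.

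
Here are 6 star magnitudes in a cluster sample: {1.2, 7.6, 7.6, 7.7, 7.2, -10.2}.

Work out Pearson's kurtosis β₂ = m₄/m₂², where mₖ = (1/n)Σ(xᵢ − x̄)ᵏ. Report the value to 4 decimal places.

3.2896

x̄ = 3.5167
Σ(xᵢ − x̄)² = 257.9283 ⇒ m₂ = 42.98806
Σ(xᵢ − x̄)⁴ = 36474.4171 ⇒ m₄ = 6079.06952
m₂² = 1847.97292
β₂ = m₄/m₂² = 6079.06952 / 1847.97292 ≈ 3.2896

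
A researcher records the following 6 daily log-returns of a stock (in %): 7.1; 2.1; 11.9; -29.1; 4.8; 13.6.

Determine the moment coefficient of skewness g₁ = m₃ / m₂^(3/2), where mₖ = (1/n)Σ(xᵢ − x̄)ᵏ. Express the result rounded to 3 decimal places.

-1.494

x̄ = (7.1 + 2.1 + 11.9 - 29.1 + 4.8 + 13.6) / 6 = 1.7333
deviations (xᵢ − x̄): 5.3667, 0.3667, 10.1667, -30.8333, 3.0667, 11.8667
Σ(xᵢ − x̄)² = 1233.2133 ⇒ m₂ = 1233.2133/6 = 205.53556
Σ(xᵢ − x̄)³ = -26407.7476 ⇒ m₃ = -26407.7476/6 = -4401.29126
m₂^(3/2) = 205.53556^(1.5) = 2946.66281
g₁ = m₃ / m₂^(3/2) = -4401.29126 / 2946.66281 ≈ -1.494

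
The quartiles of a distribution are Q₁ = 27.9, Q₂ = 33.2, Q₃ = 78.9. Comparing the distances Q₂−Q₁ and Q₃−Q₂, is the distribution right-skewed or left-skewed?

right-skewed

Q₂ − Q₁ = 5.3;  Q₃ − Q₂ = 45.7
Q₃ − Q₂ > Q₂ − Q₁ ⇒ the upper half is more spread out ⇒ right-skewed.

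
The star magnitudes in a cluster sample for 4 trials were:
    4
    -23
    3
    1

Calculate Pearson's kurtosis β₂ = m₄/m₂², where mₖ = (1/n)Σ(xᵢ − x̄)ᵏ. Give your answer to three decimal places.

x̄ = -3.7500
Σ(xᵢ − x̄)² = 498.7500 ⇒ m₂ = 124.68750
Σ(xᵢ − x̄)⁴ = 143509.0781 ⇒ m₄ = 35877.26953
m₂² = 15546.97266
β₂ = m₄/m₂² = 35877.26953 / 15546.97266 ≈ 2.308

2.308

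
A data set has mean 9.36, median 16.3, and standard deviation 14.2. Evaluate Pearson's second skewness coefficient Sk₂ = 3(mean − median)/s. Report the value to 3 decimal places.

Sk₂ = 3(9.36 − 16.3) / 14.2 = 3 × -6.9400 / 14.2
    = -20.8200 / 14.2 ≈ -1.466

-1.466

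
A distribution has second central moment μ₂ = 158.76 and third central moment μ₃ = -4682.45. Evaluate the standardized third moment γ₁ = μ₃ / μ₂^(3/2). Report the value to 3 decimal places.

σ = √μ₂ = √158.76 = 12.60000
σ³ = μ₂^(3/2) = 2000.37600
γ₁ = μ₃/σ³ = -4682.45 / 2000.37600 ≈ -2.341

-2.341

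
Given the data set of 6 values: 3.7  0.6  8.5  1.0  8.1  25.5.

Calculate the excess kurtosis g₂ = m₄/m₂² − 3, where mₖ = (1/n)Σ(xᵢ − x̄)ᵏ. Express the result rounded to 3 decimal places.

0.309

x̄ = 7.9000
Σ(xᵢ − x̄)² = 428.7000 ⇒ m₂ = 71.45000
Σ(xᵢ − x̄)⁴ = 101369.0946 ⇒ m₄ = 16894.84910
m₂² = 5105.10250
g₂ = m₄/m₂² − 3 = 3.30940 − 3 ≈ 0.309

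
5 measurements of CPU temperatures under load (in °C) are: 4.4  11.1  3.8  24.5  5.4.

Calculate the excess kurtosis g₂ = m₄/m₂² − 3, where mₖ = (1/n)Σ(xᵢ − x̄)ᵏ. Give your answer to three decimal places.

x̄ = 9.8400
Σ(xᵢ − x̄)² = 302.2920 ⇒ m₂ = 60.45840
Σ(xᵢ − x̄)⁴ = 48786.5499 ⇒ m₄ = 9757.30998
m₂² = 3655.21813
g₂ = m₄/m₂² − 3 = 2.66942 − 3 ≈ -0.331

-0.331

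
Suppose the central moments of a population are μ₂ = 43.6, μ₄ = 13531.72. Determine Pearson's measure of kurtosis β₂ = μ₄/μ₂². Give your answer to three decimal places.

μ₂² = 43.6² = 1900.96000
μ₄/μ₂² = 13531.72 / 1900.96000 = 7.11836
β₂ ≈ 7.118

7.118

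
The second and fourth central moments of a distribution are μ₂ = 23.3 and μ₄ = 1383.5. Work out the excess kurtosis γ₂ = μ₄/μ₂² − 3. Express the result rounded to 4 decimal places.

μ₂² = 23.3² = 542.89000
μ₄/μ₂² = 1383.5 / 542.89000 = 2.54840
γ₂ = 2.54840 − 3 ≈ -0.4516

-0.4516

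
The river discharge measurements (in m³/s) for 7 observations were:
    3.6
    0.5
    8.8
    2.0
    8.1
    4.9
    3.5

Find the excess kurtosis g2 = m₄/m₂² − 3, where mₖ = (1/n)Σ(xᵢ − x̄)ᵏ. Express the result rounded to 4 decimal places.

-1.1721

x̄ = 4.4857
Σ(xᵢ − x̄)² = 55.6686 ⇒ m₂ = 7.95265
Σ(xᵢ − x̄)⁴ = 809.2182 ⇒ m₄ = 115.60261
m₂² = 63.24469
g2 = m₄/m₂² − 3 = 1.82786 − 3 ≈ -1.1721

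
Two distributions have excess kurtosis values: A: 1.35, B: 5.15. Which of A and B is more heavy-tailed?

Higher excess kurtosis ⇒ heavier tails relative to the normal distribution.
1.35 vs 5.15: the larger is 5.15, so B has heavier tails.

B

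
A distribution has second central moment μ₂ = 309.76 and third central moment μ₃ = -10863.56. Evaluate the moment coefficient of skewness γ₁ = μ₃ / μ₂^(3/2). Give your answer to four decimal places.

-1.9927

σ = √μ₂ = √309.76 = 17.60000
σ³ = μ₂^(3/2) = 5451.77600
γ₁ = μ₃/σ³ = -10863.56 / 5451.77600 ≈ -1.9927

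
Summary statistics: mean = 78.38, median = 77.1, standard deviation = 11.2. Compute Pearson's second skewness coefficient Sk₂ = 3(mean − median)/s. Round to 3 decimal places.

0.343

Sk₂ = 3(78.38 − 77.1) / 11.2 = 3 × 1.2800 / 11.2
    = 3.8400 / 11.2 ≈ 0.343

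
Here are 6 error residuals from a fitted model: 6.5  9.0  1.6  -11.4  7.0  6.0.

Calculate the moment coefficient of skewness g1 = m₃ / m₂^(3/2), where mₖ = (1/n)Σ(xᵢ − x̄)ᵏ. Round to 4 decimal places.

-1.4124

x̄ = (6.5 + 9.0 + 1.6 - 11.4 + 7.0 + 6.0) / 6 = 3.1167
deviations (xᵢ − x̄): 3.3833, 5.8833, -1.5167, -14.5167, 3.8833, 2.8833
Σ(xᵢ − x̄)² = 282.4883 ⇒ m₂ = 282.4883/6 = 47.08139
Σ(xᵢ − x̄)³ = -2737.7334 ⇒ m₃ = -2737.7334/6 = -456.28891
m₂^(3/2) = 47.08139^(1.5) = 323.05309
g1 = m₃ / m₂^(3/2) = -456.28891 / 323.05309 ≈ -1.4124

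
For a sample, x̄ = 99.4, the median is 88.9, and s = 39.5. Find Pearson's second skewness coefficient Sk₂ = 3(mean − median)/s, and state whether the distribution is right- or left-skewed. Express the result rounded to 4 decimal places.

Sk₂ = 3(99.4 − 88.9) / 39.5 = 3 × 10.5000 / 39.5
    = 31.5000 / 39.5 ≈ 0.7975
Sk₂ > 0 ⇒ mean > median ⇒ right-skewed (positive skew).

0.7975, right-skewed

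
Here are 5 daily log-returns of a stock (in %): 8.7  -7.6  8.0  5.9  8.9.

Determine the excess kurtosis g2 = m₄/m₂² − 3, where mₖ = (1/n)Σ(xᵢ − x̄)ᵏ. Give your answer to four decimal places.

0.1008

x̄ = 4.7800
Σ(xᵢ − x̄)² = 197.2280 ⇒ m₂ = 39.44560
Σ(xᵢ − x̄)⁴ = 24123.3100 ⇒ m₄ = 4824.66201
m₂² = 1555.95536
g2 = m₄/m₂² − 3 = 3.10077 − 3 ≈ 0.1008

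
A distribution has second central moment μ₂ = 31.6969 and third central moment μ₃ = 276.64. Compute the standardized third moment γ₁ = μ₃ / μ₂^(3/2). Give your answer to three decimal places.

1.550

σ = √μ₂ = √31.6969 = 5.63000
σ³ = μ₂^(3/2) = 178.45355
γ₁ = μ₃/σ³ = 276.64 / 178.45355 ≈ 1.550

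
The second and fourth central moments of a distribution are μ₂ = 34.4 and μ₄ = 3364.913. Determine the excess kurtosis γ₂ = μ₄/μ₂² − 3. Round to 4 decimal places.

-0.1565

μ₂² = 34.4² = 1183.36000
μ₄/μ₂² = 3364.913 / 1183.36000 = 2.84352
γ₂ = 2.84352 − 3 ≈ -0.1565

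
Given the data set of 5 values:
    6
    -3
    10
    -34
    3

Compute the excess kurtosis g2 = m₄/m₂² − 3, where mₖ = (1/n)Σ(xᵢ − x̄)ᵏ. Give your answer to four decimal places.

-0.1020

x̄ = -3.6000
Σ(xᵢ − x̄)² = 1245.2000 ⇒ m₂ = 249.04000
Σ(xᵢ − x̄)⁴ = 898672.9760 ⇒ m₄ = 179734.59520
m₂² = 62020.92160
g2 = m₄/m₂² − 3 = 2.89797 − 3 ≈ -0.1020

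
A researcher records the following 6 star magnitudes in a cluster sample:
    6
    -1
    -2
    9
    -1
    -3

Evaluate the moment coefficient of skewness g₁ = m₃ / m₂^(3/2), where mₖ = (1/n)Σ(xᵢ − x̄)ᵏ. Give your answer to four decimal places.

x̄ = (6 - 1 - 2 + 9 - 1 - 3) / 6 = 1.3333
deviations (xᵢ − x̄): 4.6667, -2.3333, -3.3333, 7.6667, -2.3333, -4.3333
Σ(xᵢ − x̄)² = 121.3333 ⇒ m₂ = 121.3333/6 = 20.22222
Σ(xᵢ − x̄)³ = 408.4444 ⇒ m₃ = 408.4444/6 = 68.07407
m₂^(3/2) = 20.22222^(1.5) = 90.93756
g₁ = m₃ / m₂^(3/2) = 68.07407 / 90.93756 ≈ 0.7486

0.7486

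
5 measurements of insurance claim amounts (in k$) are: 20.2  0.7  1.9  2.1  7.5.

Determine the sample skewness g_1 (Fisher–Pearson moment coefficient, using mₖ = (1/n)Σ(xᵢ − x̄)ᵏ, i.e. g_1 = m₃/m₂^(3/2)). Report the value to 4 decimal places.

1.1599

x̄ = (20.2 + 0.7 + 1.9 + 2.1 + 7.5) / 5 = 6.4800
deviations (xᵢ − x̄): 13.7200, -5.7800, -4.5800, -4.3800, 1.0200
Σ(xᵢ − x̄)² = 262.8480 ⇒ m₂ = 262.8480/5 = 52.56960
Σ(xᵢ − x̄)³ = 2210.4919 ⇒ m₃ = 2210.4919/5 = 442.09838
m₂^(3/2) = 52.56960^(1.5) = 381.15534
g_1 = m₃ / m₂^(3/2) = 442.09838 / 381.15534 ≈ 1.1599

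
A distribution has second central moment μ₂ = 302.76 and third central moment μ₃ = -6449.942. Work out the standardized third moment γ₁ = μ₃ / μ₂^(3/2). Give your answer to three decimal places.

-1.224

σ = √μ₂ = √302.76 = 17.40000
σ³ = μ₂^(3/2) = 5268.02400
γ₁ = μ₃/σ³ = -6449.942 / 5268.02400 ≈ -1.224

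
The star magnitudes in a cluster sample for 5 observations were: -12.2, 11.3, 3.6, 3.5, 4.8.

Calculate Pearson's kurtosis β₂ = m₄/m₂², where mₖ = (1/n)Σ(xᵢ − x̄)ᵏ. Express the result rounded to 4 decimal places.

x̄ = 2.2000
Σ(xᵢ − x̄)² = 300.5800 ⇒ m₂ = 60.11600
Σ(xᵢ − x̄)⁴ = 49908.0610 ⇒ m₄ = 9981.61220
m₂² = 3613.93346
β₂ = m₄/m₂² = 9981.61220 / 3613.93346 ≈ 2.7620

2.7620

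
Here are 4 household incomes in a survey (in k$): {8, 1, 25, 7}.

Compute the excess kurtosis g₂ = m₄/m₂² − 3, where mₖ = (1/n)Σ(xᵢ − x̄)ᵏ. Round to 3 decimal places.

-0.843

x̄ = 10.2500
Σ(xᵢ − x̄)² = 318.7500 ⇒ m₂ = 79.68750
Σ(xᵢ − x̄)⁴ = 54791.5781 ⇒ m₄ = 13697.89453
m₂² = 6350.09766
g₂ = m₄/m₂² − 3 = 2.15712 − 3 ≈ -0.843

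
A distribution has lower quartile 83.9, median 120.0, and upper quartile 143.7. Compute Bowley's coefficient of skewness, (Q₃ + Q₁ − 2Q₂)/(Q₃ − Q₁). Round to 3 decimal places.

numerator: Q₃ + Q₁ − 2Q₂ = 143.7 + 83.9 − 2×120.0 = -12.4000
denominator: Q₃ − Q₁ = 143.7 − 83.9 = 59.8000
Bowley skewness = -12.4000 / 59.8000 ≈ -0.207

-0.207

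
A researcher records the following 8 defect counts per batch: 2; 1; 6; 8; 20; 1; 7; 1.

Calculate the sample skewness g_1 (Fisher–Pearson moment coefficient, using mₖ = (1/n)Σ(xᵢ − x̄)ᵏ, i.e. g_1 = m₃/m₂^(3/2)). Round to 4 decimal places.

1.4394

x̄ = (2 + 1 + 6 + 8 + 20 + 1 + 7 + 1) / 8 = 5.7500
deviations (xᵢ − x̄): -3.7500, -4.7500, 0.2500, 2.2500, 14.2500, -4.7500, 1.2500, -4.7500
Σ(xᵢ − x̄)² = 291.5000 ⇒ m₂ = 291.5000/8 = 36.43750
Σ(xᵢ − x̄)³ = 2532.7500 ⇒ m₃ = 2532.7500/8 = 316.59375
m₂^(3/2) = 36.43750^(1.5) = 219.94944
g_1 = m₃ / m₂^(3/2) = 316.59375 / 219.94944 ≈ 1.4394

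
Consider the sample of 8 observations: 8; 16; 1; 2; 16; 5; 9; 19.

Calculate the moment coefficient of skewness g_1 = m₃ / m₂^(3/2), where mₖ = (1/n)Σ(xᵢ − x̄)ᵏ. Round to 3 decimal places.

0.133

x̄ = (8 + 16 + 1 + 2 + 16 + 5 + 9 + 19) / 8 = 9.5000
deviations (xᵢ − x̄): -1.5000, 6.5000, -8.5000, -7.5000, 6.5000, -4.5000, -0.5000, 9.5000
Σ(xᵢ − x̄)² = 326.0000 ⇒ m₂ = 326.0000/8 = 40.75000
Σ(xᵢ − x̄)³ = 276.0000 ⇒ m₃ = 276.0000/8 = 34.50000
m₂^(3/2) = 40.75000^(1.5) = 260.13059
g_1 = m₃ / m₂^(3/2) = 34.50000 / 260.13059 ≈ 0.133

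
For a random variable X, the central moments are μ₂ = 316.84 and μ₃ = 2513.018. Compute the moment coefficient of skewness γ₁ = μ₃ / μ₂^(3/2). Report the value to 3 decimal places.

σ = √μ₂ = √316.84 = 17.80000
σ³ = μ₂^(3/2) = 5639.75200
γ₁ = μ₃/σ³ = 2513.018 / 5639.75200 ≈ 0.446

0.446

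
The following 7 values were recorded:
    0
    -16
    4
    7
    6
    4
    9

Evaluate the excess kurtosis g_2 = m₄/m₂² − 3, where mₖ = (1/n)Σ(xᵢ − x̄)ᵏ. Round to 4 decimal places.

x̄ = 2.0000
Σ(xᵢ − x̄)² = 426.0000 ⇒ m₂ = 60.85714
Σ(xᵢ − x̄)⁴ = 108306.0000 ⇒ m₄ = 15472.28571
m₂² = 3703.59184
g_2 = m₄/m₂² − 3 = 4.17764 − 3 ≈ 1.1776

1.1776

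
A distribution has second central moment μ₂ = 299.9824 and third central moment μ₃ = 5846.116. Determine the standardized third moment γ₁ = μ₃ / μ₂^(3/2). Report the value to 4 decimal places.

1.1252

σ = √μ₂ = √299.9824 = 17.32000
σ³ = μ₂^(3/2) = 5195.69517
γ₁ = μ₃/σ³ = 5846.116 / 5195.69517 ≈ 1.1252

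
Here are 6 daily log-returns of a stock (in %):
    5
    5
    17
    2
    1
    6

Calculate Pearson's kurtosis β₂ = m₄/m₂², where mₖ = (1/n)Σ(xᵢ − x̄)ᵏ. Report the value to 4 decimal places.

3.4631

x̄ = 6.0000
Σ(xᵢ − x̄)² = 164.0000 ⇒ m₂ = 27.33333
Σ(xᵢ − x̄)⁴ = 15524.0000 ⇒ m₄ = 2587.33333
m₂² = 747.11111
β₂ = m₄/m₂² = 2587.33333 / 747.11111 ≈ 3.4631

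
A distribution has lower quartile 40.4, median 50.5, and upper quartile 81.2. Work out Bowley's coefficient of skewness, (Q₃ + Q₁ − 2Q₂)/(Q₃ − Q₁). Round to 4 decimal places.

numerator: Q₃ + Q₁ − 2Q₂ = 81.2 + 40.4 − 2×50.5 = 20.6000
denominator: Q₃ − Q₁ = 81.2 − 40.4 = 40.8000
Bowley skewness = 20.6000 / 40.8000 ≈ 0.5049

0.5049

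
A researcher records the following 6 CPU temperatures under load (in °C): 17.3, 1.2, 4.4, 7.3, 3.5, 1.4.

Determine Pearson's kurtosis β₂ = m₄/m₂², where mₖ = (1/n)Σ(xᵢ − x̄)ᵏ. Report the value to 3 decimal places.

x̄ = 5.8500
Σ(xᵢ − x̄)² = 182.2550 ⇒ m₂ = 30.37583
Σ(xᵢ − x̄)⁴ = 18086.8760 ⇒ m₄ = 3014.47934
m₂² = 922.69125
β₂ = m₄/m₂² = 3014.47934 / 922.69125 ≈ 3.267

3.267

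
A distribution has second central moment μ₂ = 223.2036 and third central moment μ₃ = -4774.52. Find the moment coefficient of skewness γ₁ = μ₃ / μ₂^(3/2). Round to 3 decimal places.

σ = √μ₂ = √223.2036 = 14.94000
σ³ = μ₂^(3/2) = 3334.66178
γ₁ = μ₃/σ³ = -4774.52 / 3334.66178 ≈ -1.432

-1.432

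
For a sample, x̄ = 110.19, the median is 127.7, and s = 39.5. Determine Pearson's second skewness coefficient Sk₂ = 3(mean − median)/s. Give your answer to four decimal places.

Sk₂ = 3(110.19 − 127.7) / 39.5 = 3 × -17.5100 / 39.5
    = -52.5300 / 39.5 ≈ -1.3299

-1.3299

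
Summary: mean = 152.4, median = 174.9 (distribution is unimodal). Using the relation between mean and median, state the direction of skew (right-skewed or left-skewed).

left-skewed

mean − median = 152.4 − 174.9 = -22.5
mean < median ⇒ the longer tail is on the left ⇒ left-skewed (negatively skewed).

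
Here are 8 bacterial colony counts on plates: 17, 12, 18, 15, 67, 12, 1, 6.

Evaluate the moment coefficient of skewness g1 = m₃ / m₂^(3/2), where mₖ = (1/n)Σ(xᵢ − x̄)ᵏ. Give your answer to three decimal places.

1.909

x̄ = (17 + 12 + 18 + 15 + 67 + 12 + 1 + 6) / 8 = 18.5000
deviations (xᵢ − x̄): -1.5000, -6.5000, -0.5000, -3.5000, 48.5000, -6.5000, -17.5000, -12.5000
Σ(xᵢ − x̄)² = 2914.0000 ⇒ m₂ = 2914.0000/8 = 364.25000
Σ(xᵢ − x̄)³ = 106176.0000 ⇒ m₃ = 106176.0000/8 = 13272.00000
m₂^(3/2) = 364.25000^(1.5) = 6951.83316
g1 = m₃ / m₂^(3/2) = 13272.00000 / 6951.83316 ≈ 1.909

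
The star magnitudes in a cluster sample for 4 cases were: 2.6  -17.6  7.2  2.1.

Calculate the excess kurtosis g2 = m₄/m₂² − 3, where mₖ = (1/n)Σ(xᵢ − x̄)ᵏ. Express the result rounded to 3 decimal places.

-0.762

x̄ = -1.4250
Σ(xᵢ − x̄)² = 364.6475 ⇒ m₂ = 91.16188
Σ(xᵢ − x̄)⁴ = 74401.4054 ⇒ m₄ = 18600.35136
m₂² = 8310.48745
g2 = m₄/m₂² − 3 = 2.23818 − 3 ≈ -0.762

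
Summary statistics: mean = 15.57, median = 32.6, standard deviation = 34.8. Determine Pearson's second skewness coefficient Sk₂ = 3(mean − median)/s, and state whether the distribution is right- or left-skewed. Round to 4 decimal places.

Sk₂ = 3(15.57 − 32.6) / 34.8 = 3 × -17.0300 / 34.8
    = -51.0900 / 34.8 ≈ -1.4681
Sk₂ < 0 ⇒ mean < median ⇒ left-skewed (negative skew).

-1.4681, left-skewed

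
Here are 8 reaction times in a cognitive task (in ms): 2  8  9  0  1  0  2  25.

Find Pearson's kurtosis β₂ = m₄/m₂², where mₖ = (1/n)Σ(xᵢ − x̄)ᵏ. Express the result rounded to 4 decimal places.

x̄ = 5.8750
Σ(xᵢ − x̄)² = 502.8750 ⇒ m₂ = 62.85938
Σ(xᵢ − x̄)⁴ = 137298.6504 ⇒ m₄ = 17162.33130
m₂² = 3951.30103
β₂ = m₄/m₂² = 17162.33130 / 3951.30103 ≈ 4.3435

4.3435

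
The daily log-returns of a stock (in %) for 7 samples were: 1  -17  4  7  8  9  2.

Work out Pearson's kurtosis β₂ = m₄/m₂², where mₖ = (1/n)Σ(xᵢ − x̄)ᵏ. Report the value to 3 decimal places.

4.160

x̄ = 2.0000
Σ(xᵢ − x̄)² = 476.0000 ⇒ m₂ = 68.00000
Σ(xᵢ − x̄)⁴ = 134660.0000 ⇒ m₄ = 19237.14286
m₂² = 4624.00000
β₂ = m₄/m₂² = 19237.14286 / 4624.00000 ≈ 4.160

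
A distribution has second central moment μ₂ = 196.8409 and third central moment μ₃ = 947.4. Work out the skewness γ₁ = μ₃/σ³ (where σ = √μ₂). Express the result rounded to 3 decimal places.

σ = √μ₂ = √196.8409 = 14.03000
σ³ = μ₂^(3/2) = 2761.67783
γ₁ = μ₃/σ³ = 947.4 / 2761.67783 ≈ 0.343

0.343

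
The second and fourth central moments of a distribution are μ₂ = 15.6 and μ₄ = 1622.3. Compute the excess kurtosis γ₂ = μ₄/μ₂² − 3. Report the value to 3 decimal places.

3.666

μ₂² = 15.6² = 243.36000
μ₄/μ₂² = 1622.3 / 243.36000 = 6.66626
γ₂ = 6.66626 − 3 ≈ 3.666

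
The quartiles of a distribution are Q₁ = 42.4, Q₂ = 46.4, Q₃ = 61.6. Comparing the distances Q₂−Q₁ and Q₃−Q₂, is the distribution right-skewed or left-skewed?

right-skewed

Q₂ − Q₁ = 4.0;  Q₃ − Q₂ = 15.2
Q₃ − Q₂ > Q₂ − Q₁ ⇒ the upper half is more spread out ⇒ right-skewed.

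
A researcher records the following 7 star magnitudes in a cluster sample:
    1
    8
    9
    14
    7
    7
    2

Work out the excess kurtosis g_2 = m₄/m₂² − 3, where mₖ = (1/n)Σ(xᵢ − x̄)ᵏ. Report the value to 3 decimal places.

-0.687

x̄ = 6.8571
Σ(xᵢ − x̄)² = 114.8571 ⇒ m₂ = 16.40816
Σ(xᵢ − x̄)⁴ = 4359.3586 ⇒ m₄ = 622.76551
m₂² = 269.22782
g_2 = m₄/m₂² − 3 = 2.31315 − 3 ≈ -0.687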